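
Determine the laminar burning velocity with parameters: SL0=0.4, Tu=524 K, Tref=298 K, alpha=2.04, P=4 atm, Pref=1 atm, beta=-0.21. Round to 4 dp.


SL = SL0 * (Tu/Tref)^alpha * (P/Pref)^beta
T ratio = 524/298 = 1.75838926
(T ratio)^alpha = 1.75838926^2.04 = 3.162530
(P/Pref)^beta = 4^(-0.21) = 0.747425
SL = 0.4 * 3.162530 * 0.747425 = 0.9455 m/s


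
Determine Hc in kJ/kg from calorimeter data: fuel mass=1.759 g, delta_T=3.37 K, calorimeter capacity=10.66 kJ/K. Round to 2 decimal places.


Hc = C_cal * delta_T / m_fuel
Q_released = 10.66 * 3.37 = 35.9242 kJ
m_fuel = 1.759 g = 1.759/1000 kg = 0.001759 kg
Hc = 35.9242 / 0.001759 = 20423.08 kJ/kg


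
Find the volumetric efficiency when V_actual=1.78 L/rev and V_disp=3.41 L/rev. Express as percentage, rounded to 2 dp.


eta_v = (V_actual / V_disp) * 100
Ratio = 1.78 / 3.41 = 0.5220
eta_v = 0.5220 * 100 = 52.20%


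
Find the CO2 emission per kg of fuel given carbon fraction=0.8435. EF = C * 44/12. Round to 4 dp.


EF = C_frac * (M_CO2 / M_C)
EF = 0.8435 * (44/12)
EF = 0.8435 * 3.666667 = 3.0928 kg_CO2/kg_fuel


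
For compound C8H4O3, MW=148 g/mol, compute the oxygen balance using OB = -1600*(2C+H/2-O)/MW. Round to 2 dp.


OB = -1600 * (2C + H/2 - O) / MW
Inner = 2*8 + 4/2 - 3 = 15.00
OB = -1600 * 15.00 / 148 = -162.16%


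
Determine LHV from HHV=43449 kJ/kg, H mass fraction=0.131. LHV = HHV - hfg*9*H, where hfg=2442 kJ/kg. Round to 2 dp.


LHV = HHV - hfg * 9 * H
Water correction = 2442 * 9 * 0.131 = 2879.118 kJ/kg
LHV = 43449 - 2879.118 = 40569.88 kJ/kg


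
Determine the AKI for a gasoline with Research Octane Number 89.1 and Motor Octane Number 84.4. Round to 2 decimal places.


AKI = (RON + MON) / 2
AKI = (89.1 + 84.4) / 2
AKI = 173.5 / 2 = 86.75


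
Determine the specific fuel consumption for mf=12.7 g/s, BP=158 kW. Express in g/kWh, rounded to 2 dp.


SFC = (mf / BP) * 3600
Rate = 12.7 / 158 = 0.080380 g/(s*kW)
SFC = 0.080380 * 3600 = 289.37 g/kWh


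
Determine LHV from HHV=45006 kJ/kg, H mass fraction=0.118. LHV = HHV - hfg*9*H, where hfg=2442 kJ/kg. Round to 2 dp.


LHV = HHV - hfg * 9 * H
Water correction = 2442 * 9 * 0.118 = 2593.404 kJ/kg
LHV = 45006 - 2593.404 = 42412.60 kJ/kg


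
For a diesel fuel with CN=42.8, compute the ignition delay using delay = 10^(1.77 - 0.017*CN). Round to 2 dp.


delay = 10^(1.77 - 0.017*CN)
Exponent = 1.77 - 0.017*42.8 = 1.0424
delay = 10^1.0424 = 11.03 ms


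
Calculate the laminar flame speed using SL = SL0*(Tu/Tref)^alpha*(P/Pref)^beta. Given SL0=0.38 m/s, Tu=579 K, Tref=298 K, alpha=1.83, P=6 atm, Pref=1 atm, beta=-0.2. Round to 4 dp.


SL = SL0 * (Tu/Tref)^alpha * (P/Pref)^beta
T ratio = 579/298 = 1.94295302
(T ratio)^alpha = 1.94295302^1.83 = 3.371988
(P/Pref)^beta = 6^(-0.2) = 0.698827
SL = 0.38 * 3.371988 * 0.698827 = 0.8954 m/s


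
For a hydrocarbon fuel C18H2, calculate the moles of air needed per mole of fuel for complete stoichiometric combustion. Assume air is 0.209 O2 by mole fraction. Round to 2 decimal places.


Balanced combustion: C18H2 + 18.5 O2 -> 18 CO2 + 1 H2O
O2 needed = C + H/4 = 18 + 2/4 = 18.50 moles
Air moles = O2 / 0.209 = 18.50 / 0.209 = 88.52 moles air


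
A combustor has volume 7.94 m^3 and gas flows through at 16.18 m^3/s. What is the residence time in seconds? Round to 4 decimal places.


tau = V / Q_flow
tau = 7.94 / 16.18 = 0.4907 s


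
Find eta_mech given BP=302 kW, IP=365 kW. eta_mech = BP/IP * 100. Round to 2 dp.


eta_mech = (BP / IP) * 100
Ratio = 302 / 365 = 0.8274
eta_mech = 0.8274 * 100 = 82.74%


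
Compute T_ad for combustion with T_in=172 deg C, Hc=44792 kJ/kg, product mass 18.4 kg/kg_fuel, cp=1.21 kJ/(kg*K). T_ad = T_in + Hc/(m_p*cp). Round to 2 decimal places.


T_ad = T_in + Hc / (m_p * cp)
Denominator = 18.4 * 1.21 = 22.2640
Temperature rise = 44792 / 22.2640 = 2011.86 K
T_ad = 172 + 2011.86 = 2183.86 deg C


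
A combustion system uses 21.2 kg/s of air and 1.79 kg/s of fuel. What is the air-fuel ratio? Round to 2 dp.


AFR = m_air / m_fuel
AFR = 21.2 / 1.79 = 11.84


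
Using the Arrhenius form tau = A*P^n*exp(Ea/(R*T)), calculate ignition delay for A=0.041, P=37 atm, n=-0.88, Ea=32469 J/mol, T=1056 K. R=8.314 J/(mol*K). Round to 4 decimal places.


tau = A * P^n * exp(Ea/(R*T))
P^n = 37^(-0.88) = 0.04168526
Ea/(R*T) = 32469/(8.314*1056) = 3.698239
exp(Ea/(R*T)) = 40.376140
tau = 0.041 * 0.04168526 * 40.376140 = 0.0690 ms


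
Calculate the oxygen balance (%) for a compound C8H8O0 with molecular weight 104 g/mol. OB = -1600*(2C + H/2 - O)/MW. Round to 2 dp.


OB = -1600 * (2C + H/2 - O) / MW
Inner = 2*8 + 8/2 - 0 = 20.00
OB = -1600 * 20.00 / 104 = -307.69%


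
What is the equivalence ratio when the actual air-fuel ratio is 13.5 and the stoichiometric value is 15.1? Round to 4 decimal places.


phi = AFR_stoich / AFR_actual
phi = 15.1 / 13.5 = 1.1185


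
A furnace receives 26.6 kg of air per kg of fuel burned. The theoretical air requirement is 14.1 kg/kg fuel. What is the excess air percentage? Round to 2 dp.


Excess air = actual - stoichiometric = 26.6 - 14.1 = 12.50 kg/kg fuel
Excess air % = (excess / stoich) * 100 = (12.50 / 14.1) * 100 = 88.65%


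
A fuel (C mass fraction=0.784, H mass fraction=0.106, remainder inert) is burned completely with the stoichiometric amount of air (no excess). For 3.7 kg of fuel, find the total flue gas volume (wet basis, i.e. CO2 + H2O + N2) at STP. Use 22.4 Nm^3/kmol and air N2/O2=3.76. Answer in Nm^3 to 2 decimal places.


Per kg fuel: CO2 = (C/12 kmol)*22.4 = (0.784/12)*22.4 = 1.46347 Nm^3
Per kg fuel: H2O = (H/2 kmol)*22.4 = (0.106/2)*22.4 = 1.18720 Nm^3
O2 needed per kg fuel = C/12 + H/4 = 0.784/12 + 0.106/4 = 0.09183333 kmol
Per kg fuel: N2 = O2*3.76*22.4 = 0.09183333*3.76*22.4 = 7.73457 Nm^3
Total per kg = 1.46347 + 1.18720 + 7.73457 = 10.38524 Nm^3
Total = 10.38524 * 3.7 = 38.43 Nm^3


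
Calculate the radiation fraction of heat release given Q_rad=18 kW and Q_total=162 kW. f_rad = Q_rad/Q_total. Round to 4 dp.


f_rad = Q_rad / Q_total
f_rad = 18 / 162 = 0.1111


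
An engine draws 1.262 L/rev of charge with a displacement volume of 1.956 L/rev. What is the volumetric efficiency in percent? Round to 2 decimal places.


eta_v = (V_actual / V_disp) * 100
Ratio = 1.262 / 1.956 = 0.6452
eta_v = 0.6452 * 100 = 64.52%


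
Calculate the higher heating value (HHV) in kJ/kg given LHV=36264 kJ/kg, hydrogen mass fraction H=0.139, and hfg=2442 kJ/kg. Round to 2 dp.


HHV = LHV + hfg * 9 * H
Water addition = 2442 * 9 * 0.139 = 3054.942 kJ/kg
HHV = 36264 + 3054.942 = 39318.94 kJ/kg


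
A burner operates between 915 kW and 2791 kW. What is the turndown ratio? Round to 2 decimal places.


TDR = Q_max / Q_min
TDR = 2791 / 915 = 3.05


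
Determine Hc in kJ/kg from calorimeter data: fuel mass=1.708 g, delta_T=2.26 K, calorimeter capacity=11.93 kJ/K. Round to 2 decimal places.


Hc = C_cal * delta_T / m_fuel
Q_released = 11.93 * 2.26 = 26.9618 kJ
m_fuel = 1.708 g = 1.708/1000 kg = 0.001708 kg
Hc = 26.9618 / 0.001708 = 15785.60 kJ/kg


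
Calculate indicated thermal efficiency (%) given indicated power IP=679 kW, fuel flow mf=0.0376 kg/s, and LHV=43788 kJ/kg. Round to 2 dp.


eta_ith = (IP / (mf * LHV)) * 100
Denominator = 0.0376 * 43788 = 1646.4288 kW
eta_ith = (679 / 1646.4288) * 100 = 41.24%


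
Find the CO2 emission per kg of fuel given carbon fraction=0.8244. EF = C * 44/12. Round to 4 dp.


EF = C_frac * (M_CO2 / M_C)
EF = 0.8244 * (44/12)
EF = 0.8244 * 3.666667 = 3.0228 kg_CO2/kg_fuel


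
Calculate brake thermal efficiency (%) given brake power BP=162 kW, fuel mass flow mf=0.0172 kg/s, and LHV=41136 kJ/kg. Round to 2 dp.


eta_BTE = (BP / (mf * LHV)) * 100
Denominator = 0.0172 * 41136 = 707.5392 kW
eta_BTE = (162 / 707.5392) * 100 = 22.90%


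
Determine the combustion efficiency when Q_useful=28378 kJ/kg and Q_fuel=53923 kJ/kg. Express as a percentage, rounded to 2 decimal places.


Efficiency = (Q_useful / Q_fuel) * 100
Efficiency = (28378 / 53923) * 100
Efficiency = 0.5263 * 100 = 52.63%


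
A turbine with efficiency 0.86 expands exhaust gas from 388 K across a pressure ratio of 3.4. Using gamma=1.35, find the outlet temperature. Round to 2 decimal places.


T_out = T_in * (1 - eta * (1 - PR^(-(gamma-1)/gamma)))
Exponent = -(1.35-1)/1.35 = -0.25925926
PR^exp = 3.4^(-0.25925926) = 0.72813041
Factor = 1 - 0.86*(1 - 0.72813041) = 0.76619215
T_out = 388 * 0.76619215 = 297.28 K


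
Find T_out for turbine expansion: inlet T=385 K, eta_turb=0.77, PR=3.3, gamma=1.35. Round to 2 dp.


T_out = T_in * (1 - eta * (1 - PR^(-(gamma-1)/gamma)))
Exponent = -(1.35-1)/1.35 = -0.25925926
PR^exp = 3.3^(-0.25925926) = 0.73378775
Factor = 1 - 0.77*(1 - 0.73378775) = 0.79501657
T_out = 385 * 0.79501657 = 306.08 K


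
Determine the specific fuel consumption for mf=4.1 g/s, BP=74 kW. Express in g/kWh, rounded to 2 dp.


SFC = (mf / BP) * 3600
Rate = 4.1 / 74 = 0.055405 g/(s*kW)
SFC = 0.055405 * 3600 = 199.46 g/kWh


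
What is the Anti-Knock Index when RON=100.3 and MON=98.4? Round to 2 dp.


AKI = (RON + MON) / 2
AKI = (100.3 + 98.4) / 2
AKI = 198.7 / 2 = 99.35


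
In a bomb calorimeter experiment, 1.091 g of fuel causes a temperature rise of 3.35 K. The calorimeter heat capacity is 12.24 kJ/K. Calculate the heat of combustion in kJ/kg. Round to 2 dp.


Hc = C_cal * delta_T / m_fuel
Q_released = 12.24 * 3.35 = 41.0040 kJ
m_fuel = 1.091 g = 1.091/1000 kg = 0.001091 kg
Hc = 41.0040 / 0.001091 = 37583.87 kJ/kg


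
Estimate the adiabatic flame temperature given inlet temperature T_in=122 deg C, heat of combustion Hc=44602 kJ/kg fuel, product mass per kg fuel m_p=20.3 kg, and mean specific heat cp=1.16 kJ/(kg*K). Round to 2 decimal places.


T_ad = T_in + Hc / (m_p * cp)
Denominator = 20.3 * 1.16 = 23.5480
Temperature rise = 44602 / 23.5480 = 1894.09 K
T_ad = 122 + 1894.09 = 2016.09 deg C


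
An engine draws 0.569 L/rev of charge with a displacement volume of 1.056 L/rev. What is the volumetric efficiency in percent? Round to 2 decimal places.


eta_v = (V_actual / V_disp) * 100
Ratio = 0.569 / 1.056 = 0.5388
eta_v = 0.5388 * 100 = 53.88%


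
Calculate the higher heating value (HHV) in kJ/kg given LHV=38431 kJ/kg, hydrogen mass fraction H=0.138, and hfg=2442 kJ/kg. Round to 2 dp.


HHV = LHV + hfg * 9 * H
Water addition = 2442 * 9 * 0.138 = 3032.964 kJ/kg
HHV = 38431 + 3032.964 = 41463.96 kJ/kg


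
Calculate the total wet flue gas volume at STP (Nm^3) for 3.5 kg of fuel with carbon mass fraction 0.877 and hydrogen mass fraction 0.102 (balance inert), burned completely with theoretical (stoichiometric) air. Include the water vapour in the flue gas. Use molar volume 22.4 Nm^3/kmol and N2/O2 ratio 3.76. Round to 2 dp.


Per kg fuel: CO2 = (C/12 kmol)*22.4 = (0.877/12)*22.4 = 1.63707 Nm^3
Per kg fuel: H2O = (H/2 kmol)*22.4 = (0.102/2)*22.4 = 1.14240 Nm^3
O2 needed per kg fuel = C/12 + H/4 = 0.877/12 + 0.102/4 = 0.09858333 kmol
Per kg fuel: N2 = O2*3.76*22.4 = 0.09858333*3.76*22.4 = 8.30308 Nm^3
Total per kg = 1.63707 + 1.14240 + 8.30308 = 11.08255 Nm^3
Total = 11.08255 * 3.5 = 38.79 Nm^3


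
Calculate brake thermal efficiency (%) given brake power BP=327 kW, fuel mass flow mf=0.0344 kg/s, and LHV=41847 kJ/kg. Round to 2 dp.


eta_BTE = (BP / (mf * LHV)) * 100
Denominator = 0.0344 * 41847 = 1439.5368 kW
eta_BTE = (327 / 1439.5368) * 100 = 22.72%


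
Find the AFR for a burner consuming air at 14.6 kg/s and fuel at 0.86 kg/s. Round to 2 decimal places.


AFR = m_air / m_fuel
AFR = 14.6 / 0.86 = 16.98


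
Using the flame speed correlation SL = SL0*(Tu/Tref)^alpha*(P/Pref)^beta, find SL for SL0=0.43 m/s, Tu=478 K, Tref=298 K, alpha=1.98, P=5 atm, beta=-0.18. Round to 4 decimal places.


SL = SL0 * (Tu/Tref)^alpha * (P/Pref)^beta
T ratio = 478/298 = 1.60402685
(T ratio)^alpha = 1.60402685^1.98 = 2.548702
(P/Pref)^beta = 5^(-0.18) = 0.748489
SL = 0.43 * 2.548702 * 0.748489 = 0.8203 m/s


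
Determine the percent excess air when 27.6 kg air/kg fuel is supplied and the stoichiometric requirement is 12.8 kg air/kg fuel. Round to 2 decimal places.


Excess air = actual - stoichiometric = 27.6 - 12.8 = 14.80 kg/kg fuel
Excess air % = (excess / stoich) * 100 = (14.80 / 12.8) * 100 = 115.63%


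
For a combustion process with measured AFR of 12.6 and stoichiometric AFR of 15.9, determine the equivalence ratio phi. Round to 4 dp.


phi = AFR_stoich / AFR_actual
phi = 15.9 / 12.6 = 1.2619


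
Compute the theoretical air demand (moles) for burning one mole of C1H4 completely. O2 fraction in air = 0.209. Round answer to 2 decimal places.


Balanced combustion: C1H4 + 2 O2 -> 1 CO2 + 2 H2O
O2 needed = C + H/4 = 1 + 4/4 = 2.00 moles
Air moles = O2 / 0.209 = 2.00 / 0.209 = 9.57 moles air


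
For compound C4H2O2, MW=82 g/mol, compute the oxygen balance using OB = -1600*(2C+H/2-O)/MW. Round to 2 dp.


OB = -1600 * (2C + H/2 - O) / MW
Inner = 2*4 + 2/2 - 2 = 7.00
OB = -1600 * 7.00 / 82 = -136.59%


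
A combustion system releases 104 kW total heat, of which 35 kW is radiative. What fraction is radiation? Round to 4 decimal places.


f_rad = Q_rad / Q_total
f_rad = 35 / 104 = 0.3365


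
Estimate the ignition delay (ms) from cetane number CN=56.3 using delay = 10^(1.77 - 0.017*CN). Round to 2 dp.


delay = 10^(1.77 - 0.017*CN)
Exponent = 1.77 - 0.017*56.3 = 0.8129
delay = 10^0.8129 = 6.50 ms


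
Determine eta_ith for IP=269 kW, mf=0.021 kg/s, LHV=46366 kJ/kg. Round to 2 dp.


eta_ith = (IP / (mf * LHV)) * 100
Denominator = 0.021 * 46366 = 973.6860 kW
eta_ith = (269 / 973.6860) * 100 = 27.63%


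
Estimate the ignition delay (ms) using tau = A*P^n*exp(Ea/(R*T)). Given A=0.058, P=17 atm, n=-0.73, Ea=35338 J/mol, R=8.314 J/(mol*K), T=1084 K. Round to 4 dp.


tau = A * P^n * exp(Ea/(R*T))
P^n = 17^(-0.73) = 0.12640734
Ea/(R*T) = 35338/(8.314*1084) = 3.921053
exp(Ea/(R*T)) = 50.453522
tau = 0.058 * 0.12640734 * 50.453522 = 0.3699 ms


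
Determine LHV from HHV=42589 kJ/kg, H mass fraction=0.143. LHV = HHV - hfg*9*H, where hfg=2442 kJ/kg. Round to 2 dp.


LHV = HHV - hfg * 9 * H
Water correction = 2442 * 9 * 0.143 = 3142.854 kJ/kg
LHV = 42589 - 3142.854 = 39446.15 kJ/kg


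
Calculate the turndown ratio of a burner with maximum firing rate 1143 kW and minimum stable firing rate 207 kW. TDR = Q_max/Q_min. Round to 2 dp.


TDR = Q_max / Q_min
TDR = 1143 / 207 = 5.52


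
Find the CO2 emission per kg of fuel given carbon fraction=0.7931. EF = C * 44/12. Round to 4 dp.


EF = C_frac * (M_CO2 / M_C)
EF = 0.7931 * (44/12)
EF = 0.7931 * 3.666667 = 2.9080 kg_CO2/kg_fuel


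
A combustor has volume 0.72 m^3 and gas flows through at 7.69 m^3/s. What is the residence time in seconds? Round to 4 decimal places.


tau = V / Q_flow
tau = 0.72 / 7.69 = 0.0936 s


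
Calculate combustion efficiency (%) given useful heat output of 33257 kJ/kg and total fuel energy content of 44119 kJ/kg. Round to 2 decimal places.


Efficiency = (Q_useful / Q_fuel) * 100
Efficiency = (33257 / 44119) * 100
Efficiency = 0.7538 * 100 = 75.38%


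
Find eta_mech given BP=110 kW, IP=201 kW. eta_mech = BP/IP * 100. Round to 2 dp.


eta_mech = (BP / IP) * 100
Ratio = 110 / 201 = 0.5473
eta_mech = 0.5473 * 100 = 54.73%


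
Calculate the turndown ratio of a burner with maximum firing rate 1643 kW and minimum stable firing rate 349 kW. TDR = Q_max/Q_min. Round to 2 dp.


TDR = Q_max / Q_min
TDR = 1643 / 349 = 4.71


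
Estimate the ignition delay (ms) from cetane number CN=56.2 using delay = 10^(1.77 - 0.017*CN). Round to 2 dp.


delay = 10^(1.77 - 0.017*CN)
Exponent = 1.77 - 0.017*56.2 = 0.8146
delay = 10^0.8146 = 6.53 ms


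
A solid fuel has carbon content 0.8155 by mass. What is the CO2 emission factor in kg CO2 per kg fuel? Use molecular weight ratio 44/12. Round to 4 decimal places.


EF = C_frac * (M_CO2 / M_C)
EF = 0.8155 * (44/12)
EF = 0.8155 * 3.666667 = 2.9902 kg_CO2/kg_fuel


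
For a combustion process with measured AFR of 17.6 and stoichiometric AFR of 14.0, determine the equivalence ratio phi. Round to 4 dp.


phi = AFR_stoich / AFR_actual
phi = 14.0 / 17.6 = 0.7955


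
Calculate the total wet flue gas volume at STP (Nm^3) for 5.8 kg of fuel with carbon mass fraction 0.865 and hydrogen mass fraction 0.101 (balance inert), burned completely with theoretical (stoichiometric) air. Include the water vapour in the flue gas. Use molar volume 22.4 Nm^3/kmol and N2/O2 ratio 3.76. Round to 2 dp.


Per kg fuel: CO2 = (C/12 kmol)*22.4 = (0.865/12)*22.4 = 1.61467 Nm^3
Per kg fuel: H2O = (H/2 kmol)*22.4 = (0.101/2)*22.4 = 1.13120 Nm^3
O2 needed per kg fuel = C/12 + H/4 = 0.865/12 + 0.101/4 = 0.09733333 kmol
Per kg fuel: N2 = O2*3.76*22.4 = 0.09733333*3.76*22.4 = 8.19780 Nm^3
Total per kg = 1.61467 + 1.13120 + 8.19780 = 10.94367 Nm^3
Total = 10.94367 * 5.8 = 63.47 Nm^3


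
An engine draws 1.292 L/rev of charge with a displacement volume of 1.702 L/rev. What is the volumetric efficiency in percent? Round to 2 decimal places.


eta_v = (V_actual / V_disp) * 100
Ratio = 1.292 / 1.702 = 0.7591
eta_v = 0.7591 * 100 = 75.91%


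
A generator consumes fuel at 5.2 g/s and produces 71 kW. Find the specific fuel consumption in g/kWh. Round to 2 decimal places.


SFC = (mf / BP) * 3600
Rate = 5.2 / 71 = 0.073239 g/(s*kW)
SFC = 0.073239 * 3600 = 263.66 g/kWh


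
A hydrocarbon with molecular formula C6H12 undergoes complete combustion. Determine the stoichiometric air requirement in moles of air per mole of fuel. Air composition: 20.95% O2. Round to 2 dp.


Balanced combustion: C6H12 + 9 O2 -> 6 CO2 + 6 H2O
O2 needed = C + H/4 = 6 + 12/4 = 9.00 moles
Air moles = O2 / 0.2095 = 9.00 / 0.2095 = 42.96 moles air


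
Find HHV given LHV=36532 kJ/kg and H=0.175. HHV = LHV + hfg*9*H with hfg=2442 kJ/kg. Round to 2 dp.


HHV = LHV + hfg * 9 * H
Water addition = 2442 * 9 * 0.175 = 3846.150 kJ/kg
HHV = 36532 + 3846.150 = 40378.15 kJ/kg


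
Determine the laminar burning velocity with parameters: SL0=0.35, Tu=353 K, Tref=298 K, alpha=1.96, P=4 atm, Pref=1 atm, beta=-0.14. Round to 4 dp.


SL = SL0 * (Tu/Tref)^alpha * (P/Pref)^beta
T ratio = 353/298 = 1.18456376
(T ratio)^alpha = 1.18456376^1.96 = 1.393717
(P/Pref)^beta = 4^(-0.14) = 0.823591
SL = 0.35 * 1.393717 * 0.823591 = 0.4017 m/s


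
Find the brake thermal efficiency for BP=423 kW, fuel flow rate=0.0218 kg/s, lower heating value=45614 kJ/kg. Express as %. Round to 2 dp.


eta_BTE = (BP / (mf * LHV)) * 100
Denominator = 0.0218 * 45614 = 994.3852 kW
eta_BTE = (423 / 994.3852) * 100 = 42.54%


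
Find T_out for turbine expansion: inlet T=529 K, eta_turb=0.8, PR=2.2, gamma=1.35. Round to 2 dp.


T_out = T_in * (1 - eta * (1 - PR^(-(gamma-1)/gamma)))
Exponent = -(1.35-1)/1.35 = -0.25925926
PR^exp = 2.2^(-0.25925926) = 0.81512413
Factor = 1 - 0.8*(1 - 0.81512413) = 0.85209930
T_out = 529 * 0.85209930 = 450.76 K


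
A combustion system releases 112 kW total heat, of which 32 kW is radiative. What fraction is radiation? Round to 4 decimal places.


f_rad = Q_rad / Q_total
f_rad = 32 / 112 = 0.2857


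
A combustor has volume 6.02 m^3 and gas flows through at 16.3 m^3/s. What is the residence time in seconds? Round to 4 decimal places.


tau = V / Q_flow
tau = 6.02 / 16.3 = 0.3693 s


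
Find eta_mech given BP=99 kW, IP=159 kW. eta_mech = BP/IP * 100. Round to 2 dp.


eta_mech = (BP / IP) * 100
Ratio = 99 / 159 = 0.6226
eta_mech = 0.6226 * 100 = 62.26%


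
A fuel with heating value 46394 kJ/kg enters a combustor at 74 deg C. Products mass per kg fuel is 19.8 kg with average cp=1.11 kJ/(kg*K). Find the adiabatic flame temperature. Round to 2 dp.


T_ad = T_in + Hc / (m_p * cp)
Denominator = 19.8 * 1.11 = 21.9780
Temperature rise = 46394 / 21.9780 = 2110.93 K
T_ad = 74 + 2110.93 = 2184.93 deg C


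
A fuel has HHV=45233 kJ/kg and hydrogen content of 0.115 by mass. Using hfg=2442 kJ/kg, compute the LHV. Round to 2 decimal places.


LHV = HHV - hfg * 9 * H
Water correction = 2442 * 9 * 0.115 = 2527.470 kJ/kg
LHV = 45233 - 2527.470 = 42705.53 kJ/kg


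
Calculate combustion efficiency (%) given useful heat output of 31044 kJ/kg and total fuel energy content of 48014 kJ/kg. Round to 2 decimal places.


Efficiency = (Q_useful / Q_fuel) * 100
Efficiency = (31044 / 48014) * 100
Efficiency = 0.6466 * 100 = 64.66%


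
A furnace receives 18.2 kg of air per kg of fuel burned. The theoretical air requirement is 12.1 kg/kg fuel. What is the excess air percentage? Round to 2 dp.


Excess air = actual - stoichiometric = 18.2 - 12.1 = 6.10 kg/kg fuel
Excess air % = (excess / stoich) * 100 = (6.10 / 12.1) * 100 = 50.41%


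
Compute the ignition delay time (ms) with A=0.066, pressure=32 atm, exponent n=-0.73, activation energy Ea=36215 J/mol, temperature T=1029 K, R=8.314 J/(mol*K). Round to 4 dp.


tau = A * P^n * exp(Ea/(R*T))
P^n = 32^(-0.73) = 0.07966004
Ea/(R*T) = 36215/(8.314*1029) = 4.233145
exp(Ea/(R*T)) = 68.933654
tau = 0.066 * 0.07966004 * 68.933654 = 0.3624 ms


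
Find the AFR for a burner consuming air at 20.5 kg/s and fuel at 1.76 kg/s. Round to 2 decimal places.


AFR = m_air / m_fuel
AFR = 20.5 / 1.76 = 11.65


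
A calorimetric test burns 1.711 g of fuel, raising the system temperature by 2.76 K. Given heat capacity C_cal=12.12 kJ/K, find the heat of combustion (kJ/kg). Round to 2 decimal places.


Hc = C_cal * delta_T / m_fuel
Q_released = 12.12 * 2.76 = 33.4512 kJ
m_fuel = 1.711 g = 1.711/1000 kg = 0.001711 kg
Hc = 33.4512 / 0.001711 = 19550.67 kJ/kg


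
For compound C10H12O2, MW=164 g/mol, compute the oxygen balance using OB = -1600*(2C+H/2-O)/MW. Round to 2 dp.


OB = -1600 * (2C + H/2 - O) / MW
Inner = 2*10 + 12/2 - 2 = 24.00
OB = -1600 * 24.00 / 164 = -234.15%


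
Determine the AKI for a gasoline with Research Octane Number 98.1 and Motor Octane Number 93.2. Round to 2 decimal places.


AKI = (RON + MON) / 2
AKI = (98.1 + 93.2) / 2
AKI = 191.3 / 2 = 95.65


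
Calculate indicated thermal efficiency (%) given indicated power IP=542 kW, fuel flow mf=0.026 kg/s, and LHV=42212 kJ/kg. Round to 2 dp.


eta_ith = (IP / (mf * LHV)) * 100
Denominator = 0.026 * 42212 = 1097.5120 kW
eta_ith = (542 / 1097.5120) * 100 = 49.38%


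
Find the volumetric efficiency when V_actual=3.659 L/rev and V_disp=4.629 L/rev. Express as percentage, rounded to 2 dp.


eta_v = (V_actual / V_disp) * 100
Ratio = 3.659 / 4.629 = 0.7905
eta_v = 0.7905 * 100 = 79.05%


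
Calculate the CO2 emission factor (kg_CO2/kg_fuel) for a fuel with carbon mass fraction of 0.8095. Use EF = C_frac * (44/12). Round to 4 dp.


EF = C_frac * (M_CO2 / M_C)
EF = 0.8095 * (44/12)
EF = 0.8095 * 3.666667 = 2.9682 kg_CO2/kg_fuel


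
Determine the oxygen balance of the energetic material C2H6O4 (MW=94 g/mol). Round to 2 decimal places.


OB = -1600 * (2C + H/2 - O) / MW
Inner = 2*2 + 6/2 - 4 = 3.00
OB = -1600 * 3.00 / 94 = -51.06%


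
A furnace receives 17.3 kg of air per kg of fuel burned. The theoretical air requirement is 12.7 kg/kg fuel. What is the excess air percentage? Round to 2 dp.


Excess air = actual - stoichiometric = 17.3 - 12.7 = 4.60 kg/kg fuel
Excess air % = (excess / stoich) * 100 = (4.60 / 12.7) * 100 = 36.22%


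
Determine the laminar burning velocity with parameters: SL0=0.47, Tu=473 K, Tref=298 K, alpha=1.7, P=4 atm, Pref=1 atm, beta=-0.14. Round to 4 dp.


SL = SL0 * (Tu/Tref)^alpha * (P/Pref)^beta
T ratio = 473/298 = 1.58724832
(T ratio)^alpha = 1.58724832^1.7 = 2.193291
(P/Pref)^beta = 4^(-0.14) = 0.823591
SL = 0.47 * 2.193291 * 0.823591 = 0.8490 m/s


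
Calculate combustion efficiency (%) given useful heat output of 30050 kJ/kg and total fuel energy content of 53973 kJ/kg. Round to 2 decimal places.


Efficiency = (Q_useful / Q_fuel) * 100
Efficiency = (30050 / 53973) * 100
Efficiency = 0.5568 * 100 = 55.68%


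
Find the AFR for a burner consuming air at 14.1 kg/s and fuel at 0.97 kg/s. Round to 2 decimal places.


AFR = m_air / m_fuel
AFR = 14.1 / 0.97 = 14.54


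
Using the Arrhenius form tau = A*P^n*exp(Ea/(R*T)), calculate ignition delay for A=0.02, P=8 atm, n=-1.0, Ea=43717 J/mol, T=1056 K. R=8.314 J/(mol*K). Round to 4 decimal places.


tau = A * P^n * exp(Ea/(R*T))
P^n = 8^(-1.0) = 0.12500000
Ea/(R*T) = 43717/(8.314*1056) = 4.979393
exp(Ea/(R*T)) = 145.386120
tau = 0.02 * 0.12500000 * 145.386120 = 0.3635 ms


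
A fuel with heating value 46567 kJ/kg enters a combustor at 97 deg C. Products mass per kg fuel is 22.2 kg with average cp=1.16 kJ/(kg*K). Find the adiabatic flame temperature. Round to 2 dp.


T_ad = T_in + Hc / (m_p * cp)
Denominator = 22.2 * 1.16 = 25.7520
Temperature rise = 46567 / 25.7520 = 1808.29 K
T_ad = 97 + 1808.29 = 1905.29 deg C


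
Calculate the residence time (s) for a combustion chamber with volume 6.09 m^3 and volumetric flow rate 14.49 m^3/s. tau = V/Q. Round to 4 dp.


tau = V / Q_flow
tau = 6.09 / 14.49 = 0.4203 s


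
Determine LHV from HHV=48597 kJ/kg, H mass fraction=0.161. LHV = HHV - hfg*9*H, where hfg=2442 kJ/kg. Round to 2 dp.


LHV = HHV - hfg * 9 * H
Water correction = 2442 * 9 * 0.161 = 3538.458 kJ/kg
LHV = 48597 - 3538.458 = 45058.54 kJ/kg


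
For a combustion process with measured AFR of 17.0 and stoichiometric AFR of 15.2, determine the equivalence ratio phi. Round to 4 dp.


phi = AFR_stoich / AFR_actual
phi = 15.2 / 17.0 = 0.8941


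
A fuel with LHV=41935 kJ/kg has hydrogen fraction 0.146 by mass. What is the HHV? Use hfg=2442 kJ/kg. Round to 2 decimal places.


HHV = LHV + hfg * 9 * H
Water addition = 2442 * 9 * 0.146 = 3208.788 kJ/kg
HHV = 41935 + 3208.788 = 45143.79 kJ/kg


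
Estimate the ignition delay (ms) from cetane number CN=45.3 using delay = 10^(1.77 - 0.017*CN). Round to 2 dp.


delay = 10^(1.77 - 0.017*CN)
Exponent = 1.77 - 0.017*45.3 = 0.9999
delay = 10^0.9999 = 10.00 ms


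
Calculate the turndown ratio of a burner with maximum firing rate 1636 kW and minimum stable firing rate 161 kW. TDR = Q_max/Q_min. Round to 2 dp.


TDR = Q_max / Q_min
TDR = 1636 / 161 = 10.16


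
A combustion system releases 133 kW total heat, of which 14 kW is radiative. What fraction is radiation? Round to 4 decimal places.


f_rad = Q_rad / Q_total
f_rad = 14 / 133 = 0.1053


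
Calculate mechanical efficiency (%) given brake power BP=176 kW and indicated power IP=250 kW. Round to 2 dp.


eta_mech = (BP / IP) * 100
Ratio = 176 / 250 = 0.7040
eta_mech = 0.7040 * 100 = 70.40%


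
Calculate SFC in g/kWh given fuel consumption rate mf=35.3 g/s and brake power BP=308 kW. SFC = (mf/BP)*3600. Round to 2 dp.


SFC = (mf / BP) * 3600
Rate = 35.3 / 308 = 0.114610 g/(s*kW)
SFC = 0.114610 * 3600 = 412.60 g/kWh


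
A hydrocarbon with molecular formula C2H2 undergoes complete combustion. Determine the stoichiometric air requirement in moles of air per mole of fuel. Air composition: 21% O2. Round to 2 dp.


Balanced combustion: C2H2 + 2.5 O2 -> 2 CO2 + 1 H2O
O2 needed = C + H/4 = 2 + 2/4 = 2.50 moles
Air moles = O2 / 0.21 = 2.50 / 0.21 = 11.90 moles air


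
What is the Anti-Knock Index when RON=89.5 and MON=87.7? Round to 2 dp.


AKI = (RON + MON) / 2
AKI = (89.5 + 87.7) / 2
AKI = 177.2 / 2 = 88.60


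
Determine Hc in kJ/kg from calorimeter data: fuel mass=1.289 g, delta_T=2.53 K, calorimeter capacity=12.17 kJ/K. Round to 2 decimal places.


Hc = C_cal * delta_T / m_fuel
Q_released = 12.17 * 2.53 = 30.7901 kJ
m_fuel = 1.289 g = 1.289/1000 kg = 0.001289 kg
Hc = 30.7901 / 0.001289 = 23886.81 kJ/kg


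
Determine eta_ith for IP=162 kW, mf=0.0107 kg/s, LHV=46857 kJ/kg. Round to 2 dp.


eta_ith = (IP / (mf * LHV)) * 100
Denominator = 0.0107 * 46857 = 501.3699 kW
eta_ith = (162 / 501.3699) * 100 = 32.31%


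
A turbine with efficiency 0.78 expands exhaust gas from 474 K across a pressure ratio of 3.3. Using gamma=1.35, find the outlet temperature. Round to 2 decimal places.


T_out = T_in * (1 - eta * (1 - PR^(-(gamma-1)/gamma)))
Exponent = -(1.35-1)/1.35 = -0.25925926
PR^exp = 3.3^(-0.25925926) = 0.73378775
Factor = 1 - 0.78*(1 - 0.73378775) = 0.79235445
T_out = 474 * 0.79235445 = 375.58 K


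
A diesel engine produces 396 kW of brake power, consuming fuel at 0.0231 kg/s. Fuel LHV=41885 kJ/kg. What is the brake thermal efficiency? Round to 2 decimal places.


eta_BTE = (BP / (mf * LHV)) * 100
Denominator = 0.0231 * 41885 = 967.5435 kW
eta_BTE = (396 / 967.5435) * 100 = 40.93%


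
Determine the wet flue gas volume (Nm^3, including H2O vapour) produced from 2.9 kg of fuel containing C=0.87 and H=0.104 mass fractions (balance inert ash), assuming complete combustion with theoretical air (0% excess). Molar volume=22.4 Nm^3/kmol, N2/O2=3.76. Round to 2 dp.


Per kg fuel: CO2 = (C/12 kmol)*22.4 = (0.87/12)*22.4 = 1.62400 Nm^3
Per kg fuel: H2O = (H/2 kmol)*22.4 = (0.104/2)*22.4 = 1.16480 Nm^3
O2 needed per kg fuel = C/12 + H/4 = 0.87/12 + 0.104/4 = 0.09850000 kmol
Per kg fuel: N2 = O2*3.76*22.4 = 0.09850000*3.76*22.4 = 8.29606 Nm^3
Total per kg = 1.62400 + 1.16480 + 8.29606 = 11.08486 Nm^3
Total = 11.08486 * 2.9 = 32.15 Nm^3


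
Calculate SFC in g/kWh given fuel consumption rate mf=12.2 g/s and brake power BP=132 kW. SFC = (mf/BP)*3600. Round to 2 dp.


SFC = (mf / BP) * 3600
Rate = 12.2 / 132 = 0.092424 g/(s*kW)
SFC = 0.092424 * 3600 = 332.73 g/kWh


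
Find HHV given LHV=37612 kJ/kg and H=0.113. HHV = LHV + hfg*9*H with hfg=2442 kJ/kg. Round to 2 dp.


HHV = LHV + hfg * 9 * H
Water addition = 2442 * 9 * 0.113 = 2483.514 kJ/kg
HHV = 37612 + 2483.514 = 40095.51 kJ/kg


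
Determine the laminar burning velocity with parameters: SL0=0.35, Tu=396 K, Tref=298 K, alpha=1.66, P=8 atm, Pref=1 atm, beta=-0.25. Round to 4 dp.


SL = SL0 * (Tu/Tref)^alpha * (P/Pref)^beta
T ratio = 396/298 = 1.32885906
(T ratio)^alpha = 1.32885906^1.66 = 1.603153
(P/Pref)^beta = 8^(-0.25) = 0.594604
SL = 0.35 * 1.603153 * 0.594604 = 0.3336 m/s


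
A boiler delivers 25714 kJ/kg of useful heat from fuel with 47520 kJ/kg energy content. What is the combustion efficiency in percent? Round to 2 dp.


Efficiency = (Q_useful / Q_fuel) * 100
Efficiency = (25714 / 47520) * 100
Efficiency = 0.5411 * 100 = 54.11%


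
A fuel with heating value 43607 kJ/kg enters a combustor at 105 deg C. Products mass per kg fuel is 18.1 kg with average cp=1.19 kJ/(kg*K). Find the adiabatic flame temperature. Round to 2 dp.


T_ad = T_in + Hc / (m_p * cp)
Denominator = 18.1 * 1.19 = 21.5390
Temperature rise = 43607 / 21.5390 = 2024.56 K
T_ad = 105 + 2024.56 = 2129.56 deg C


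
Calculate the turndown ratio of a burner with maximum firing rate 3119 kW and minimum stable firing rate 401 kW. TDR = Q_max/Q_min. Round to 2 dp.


TDR = Q_max / Q_min
TDR = 3119 / 401 = 7.78


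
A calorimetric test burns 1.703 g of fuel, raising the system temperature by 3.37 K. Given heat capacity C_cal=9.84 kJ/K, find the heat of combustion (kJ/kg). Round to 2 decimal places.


Hc = C_cal * delta_T / m_fuel
Q_released = 9.84 * 3.37 = 33.1608 kJ
m_fuel = 1.703 g = 1.703/1000 kg = 0.001703 kg
Hc = 33.1608 / 0.001703 = 19471.99 kJ/kg


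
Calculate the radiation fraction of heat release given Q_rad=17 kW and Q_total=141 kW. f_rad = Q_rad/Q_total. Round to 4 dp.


f_rad = Q_rad / Q_total
f_rad = 17 / 141 = 0.1206


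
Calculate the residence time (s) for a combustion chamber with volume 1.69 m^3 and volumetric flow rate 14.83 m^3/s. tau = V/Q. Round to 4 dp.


tau = V / Q_flow
tau = 1.69 / 14.83 = 0.1140 s


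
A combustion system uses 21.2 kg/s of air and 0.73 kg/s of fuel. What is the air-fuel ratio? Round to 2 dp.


AFR = m_air / m_fuel
AFR = 21.2 / 0.73 = 29.04


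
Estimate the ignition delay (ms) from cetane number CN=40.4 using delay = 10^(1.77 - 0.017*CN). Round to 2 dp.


delay = 10^(1.77 - 0.017*CN)
Exponent = 1.77 - 0.017*40.4 = 1.0832
delay = 10^1.0832 = 12.11 ms


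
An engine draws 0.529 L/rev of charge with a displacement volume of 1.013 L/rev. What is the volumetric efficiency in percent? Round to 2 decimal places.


eta_v = (V_actual / V_disp) * 100
Ratio = 0.529 / 1.013 = 0.5222
eta_v = 0.5222 * 100 = 52.22%


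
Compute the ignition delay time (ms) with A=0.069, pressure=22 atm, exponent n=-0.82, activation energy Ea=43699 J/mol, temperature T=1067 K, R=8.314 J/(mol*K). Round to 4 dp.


tau = A * P^n * exp(Ea/(R*T))
P^n = 22^(-0.82) = 0.07928908
Ea/(R*T) = 43699/(8.314*1067) = 4.926030
exp(Ea/(R*T)) = 137.831245
tau = 0.069 * 0.07928908 * 137.831245 = 0.7541 ms


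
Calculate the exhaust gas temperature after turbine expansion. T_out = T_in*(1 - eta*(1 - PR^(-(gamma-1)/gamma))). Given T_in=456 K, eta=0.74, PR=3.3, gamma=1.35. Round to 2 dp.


T_out = T_in * (1 - eta * (1 - PR^(-(gamma-1)/gamma)))
Exponent = -(1.35-1)/1.35 = -0.25925926
PR^exp = 3.3^(-0.25925926) = 0.73378775
Factor = 1 - 0.74*(1 - 0.73378775) = 0.80300294
T_out = 456 * 0.80300294 = 366.17 K


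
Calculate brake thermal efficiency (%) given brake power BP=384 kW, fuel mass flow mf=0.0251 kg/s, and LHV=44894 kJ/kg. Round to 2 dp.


eta_BTE = (BP / (mf * LHV)) * 100
Denominator = 0.0251 * 44894 = 1126.8394 kW
eta_BTE = (384 / 1126.8394) * 100 = 34.08%


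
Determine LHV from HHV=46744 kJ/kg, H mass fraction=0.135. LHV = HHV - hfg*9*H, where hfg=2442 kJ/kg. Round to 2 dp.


LHV = HHV - hfg * 9 * H
Water correction = 2442 * 9 * 0.135 = 2967.030 kJ/kg
LHV = 46744 - 2967.030 = 43776.97 kJ/kg


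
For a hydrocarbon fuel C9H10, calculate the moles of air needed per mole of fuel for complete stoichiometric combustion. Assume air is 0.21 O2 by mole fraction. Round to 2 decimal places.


Balanced combustion: C9H10 + 11.5 O2 -> 9 CO2 + 5 H2O
O2 needed = C + H/4 = 9 + 10/4 = 11.50 moles
Air moles = O2 / 0.21 = 11.50 / 0.21 = 54.76 moles air


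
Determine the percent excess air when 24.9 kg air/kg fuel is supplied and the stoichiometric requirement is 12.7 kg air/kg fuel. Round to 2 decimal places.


Excess air = actual - stoichiometric = 24.9 - 12.7 = 12.20 kg/kg fuel
Excess air % = (excess / stoich) * 100 = (12.20 / 12.7) * 100 = 96.06%


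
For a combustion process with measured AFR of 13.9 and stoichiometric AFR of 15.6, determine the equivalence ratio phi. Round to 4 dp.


phi = AFR_stoich / AFR_actual
phi = 15.6 / 13.9 = 1.1223


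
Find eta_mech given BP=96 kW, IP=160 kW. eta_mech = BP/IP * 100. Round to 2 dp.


eta_mech = (BP / IP) * 100
Ratio = 96 / 160 = 0.6000
eta_mech = 0.6000 * 100 = 60.00%


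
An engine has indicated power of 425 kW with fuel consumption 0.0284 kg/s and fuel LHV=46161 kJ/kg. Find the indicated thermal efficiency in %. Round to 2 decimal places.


eta_ith = (IP / (mf * LHV)) * 100
Denominator = 0.0284 * 46161 = 1310.9724 kW
eta_ith = (425 / 1310.9724) * 100 = 32.42%


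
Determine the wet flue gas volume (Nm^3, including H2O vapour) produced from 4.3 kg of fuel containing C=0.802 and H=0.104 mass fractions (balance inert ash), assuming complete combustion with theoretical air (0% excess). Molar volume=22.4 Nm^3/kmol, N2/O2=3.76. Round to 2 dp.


Per kg fuel: CO2 = (C/12 kmol)*22.4 = (0.802/12)*22.4 = 1.49707 Nm^3
Per kg fuel: H2O = (H/2 kmol)*22.4 = (0.104/2)*22.4 = 1.16480 Nm^3
O2 needed per kg fuel = C/12 + H/4 = 0.802/12 + 0.104/4 = 0.09283333 kmol
Per kg fuel: N2 = O2*3.76*22.4 = 0.09283333*3.76*22.4 = 7.81879 Nm^3
Total per kg = 1.49707 + 1.16480 + 7.81879 = 10.48066 Nm^3
Total = 10.48066 * 4.3 = 45.07 Nm^3


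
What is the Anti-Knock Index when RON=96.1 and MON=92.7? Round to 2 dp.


AKI = (RON + MON) / 2
AKI = (96.1 + 92.7) / 2
AKI = 188.8 / 2 = 94.40


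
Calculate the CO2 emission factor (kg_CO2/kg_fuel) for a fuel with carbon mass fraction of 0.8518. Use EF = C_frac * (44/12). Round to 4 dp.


EF = C_frac * (M_CO2 / M_C)
EF = 0.8518 * (44/12)
EF = 0.8518 * 3.666667 = 3.1233 kg_CO2/kg_fuel


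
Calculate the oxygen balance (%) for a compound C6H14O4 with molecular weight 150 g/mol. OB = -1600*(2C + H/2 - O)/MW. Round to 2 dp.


OB = -1600 * (2C + H/2 - O) / MW
Inner = 2*6 + 14/2 - 4 = 15.00
OB = -1600 * 15.00 / 150 = -160.00%


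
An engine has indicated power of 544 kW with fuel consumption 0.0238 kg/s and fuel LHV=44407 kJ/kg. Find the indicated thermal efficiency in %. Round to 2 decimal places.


eta_ith = (IP / (mf * LHV)) * 100
Denominator = 0.0238 * 44407 = 1056.8866 kW
eta_ith = (544 / 1056.8866) * 100 = 51.47%


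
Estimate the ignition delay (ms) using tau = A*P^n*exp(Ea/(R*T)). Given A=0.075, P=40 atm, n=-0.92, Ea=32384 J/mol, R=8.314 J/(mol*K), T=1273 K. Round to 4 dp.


tau = A * P^n * exp(Ea/(R*T))
P^n = 40^(-0.92) = 0.03358186
Ea/(R*T) = 32384/(8.314*1273) = 3.059793
exp(Ea/(R*T)) = 21.323146
tau = 0.075 * 0.03358186 * 21.323146 = 0.0537 ms


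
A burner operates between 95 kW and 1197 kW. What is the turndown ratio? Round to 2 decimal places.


TDR = Q_max / Q_min
TDR = 1197 / 95 = 12.60


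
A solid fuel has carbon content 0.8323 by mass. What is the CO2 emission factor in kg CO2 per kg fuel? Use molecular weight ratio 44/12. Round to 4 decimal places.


EF = C_frac * (M_CO2 / M_C)
EF = 0.8323 * (44/12)
EF = 0.8323 * 3.666667 = 3.0518 kg_CO2/kg_fuel


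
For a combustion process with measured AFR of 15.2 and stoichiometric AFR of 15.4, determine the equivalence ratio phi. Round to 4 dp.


phi = AFR_stoich / AFR_actual
phi = 15.4 / 15.2 = 1.0132


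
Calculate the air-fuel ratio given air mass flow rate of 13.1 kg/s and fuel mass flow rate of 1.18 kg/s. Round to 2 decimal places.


AFR = m_air / m_fuel
AFR = 13.1 / 1.18 = 11.10


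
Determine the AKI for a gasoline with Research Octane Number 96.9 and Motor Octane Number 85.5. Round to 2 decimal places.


AKI = (RON + MON) / 2
AKI = (96.9 + 85.5) / 2
AKI = 182.4 / 2 = 91.20


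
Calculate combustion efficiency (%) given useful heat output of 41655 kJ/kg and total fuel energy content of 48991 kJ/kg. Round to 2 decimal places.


Efficiency = (Q_useful / Q_fuel) * 100
Efficiency = (41655 / 48991) * 100
Efficiency = 0.8503 * 100 = 85.03%


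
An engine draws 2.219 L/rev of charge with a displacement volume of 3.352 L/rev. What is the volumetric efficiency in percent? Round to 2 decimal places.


eta_v = (V_actual / V_disp) * 100
Ratio = 2.219 / 3.352 = 0.6620
eta_v = 0.6620 * 100 = 66.20%


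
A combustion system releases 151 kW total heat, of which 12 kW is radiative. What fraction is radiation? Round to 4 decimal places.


f_rad = Q_rad / Q_total
f_rad = 12 / 151 = 0.0795


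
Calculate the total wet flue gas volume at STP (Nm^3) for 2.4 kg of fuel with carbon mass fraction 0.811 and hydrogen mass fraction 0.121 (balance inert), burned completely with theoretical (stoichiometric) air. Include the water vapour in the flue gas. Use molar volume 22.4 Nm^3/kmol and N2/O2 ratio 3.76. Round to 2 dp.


Per kg fuel: CO2 = (C/12 kmol)*22.4 = (0.811/12)*22.4 = 1.51387 Nm^3
Per kg fuel: H2O = (H/2 kmol)*22.4 = (0.121/2)*22.4 = 1.35520 Nm^3
O2 needed per kg fuel = C/12 + H/4 = 0.811/12 + 0.121/4 = 0.09783333 kmol
Per kg fuel: N2 = O2*3.76*22.4 = 0.09783333*3.76*22.4 = 8.23991 Nm^3
Total per kg = 1.51387 + 1.35520 + 8.23991 = 11.10898 Nm^3
Total = 11.10898 * 2.4 = 26.66 Nm^3


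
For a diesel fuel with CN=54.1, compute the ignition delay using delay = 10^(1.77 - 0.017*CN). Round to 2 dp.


delay = 10^(1.77 - 0.017*CN)
Exponent = 1.77 - 0.017*54.1 = 0.8503
delay = 10^0.8503 = 7.08 ms


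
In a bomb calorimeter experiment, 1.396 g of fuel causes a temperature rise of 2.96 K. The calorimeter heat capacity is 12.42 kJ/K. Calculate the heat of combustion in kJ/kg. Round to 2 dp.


Hc = C_cal * delta_T / m_fuel
Q_released = 12.42 * 2.96 = 36.7632 kJ
m_fuel = 1.396 g = 1.396/1000 kg = 0.001396 kg
Hc = 36.7632 / 0.001396 = 26334.67 kJ/kg
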